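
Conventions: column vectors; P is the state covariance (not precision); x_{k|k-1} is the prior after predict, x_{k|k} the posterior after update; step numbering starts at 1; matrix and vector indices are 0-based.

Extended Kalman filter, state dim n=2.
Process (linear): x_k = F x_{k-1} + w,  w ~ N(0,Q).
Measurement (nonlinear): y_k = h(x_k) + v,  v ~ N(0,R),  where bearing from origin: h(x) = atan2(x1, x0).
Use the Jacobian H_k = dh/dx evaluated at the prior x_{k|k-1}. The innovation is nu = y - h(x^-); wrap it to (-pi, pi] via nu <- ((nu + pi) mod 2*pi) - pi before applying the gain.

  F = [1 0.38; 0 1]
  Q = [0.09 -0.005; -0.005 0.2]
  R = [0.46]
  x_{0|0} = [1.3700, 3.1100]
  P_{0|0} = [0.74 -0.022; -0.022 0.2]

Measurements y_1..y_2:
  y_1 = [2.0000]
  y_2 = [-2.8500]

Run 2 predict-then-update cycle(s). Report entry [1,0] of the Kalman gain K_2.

K[1,0] = 0.1261

step 1: x^-=[2.5518, 3.1100]  P^-=[0.8422 0.0490; 0.0490 0.4000]  H_jac=[-0.1922 0.1577]  S=[0.4981]  K=[-0.3094; 0.1077]  nu=[1.1163]  x^+=[2.2064, 3.2303]  P^+=[0.7945 0.0656; 0.0656 0.3942]
step 2: x^-=[3.4339, 3.2303]  P^-=[0.9913 0.2104; 0.2104 0.5942]  H_jac=[-0.1453 0.1545]  S=[0.4857]  K=[-0.2297; 0.1261]  nu=[2.6783]  x^+=[2.8187, 3.5679]  P^+=[0.9656 0.2245; 0.2245 0.5865]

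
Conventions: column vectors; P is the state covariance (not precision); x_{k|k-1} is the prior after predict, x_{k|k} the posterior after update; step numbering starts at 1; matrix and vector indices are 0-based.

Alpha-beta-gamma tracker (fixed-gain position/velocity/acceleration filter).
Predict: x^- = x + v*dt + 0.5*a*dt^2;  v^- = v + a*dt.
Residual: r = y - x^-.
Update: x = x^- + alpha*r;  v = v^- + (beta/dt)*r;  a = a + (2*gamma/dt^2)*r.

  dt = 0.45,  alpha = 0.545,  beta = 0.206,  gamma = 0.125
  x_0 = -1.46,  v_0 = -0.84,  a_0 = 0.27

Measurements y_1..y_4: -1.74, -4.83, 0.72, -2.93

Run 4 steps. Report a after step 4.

step 1: x_pred=-1.8107  r=0.0707  x^+=-1.7722  v^+=-0.6862  a^+=0.3572
step 2: x_pred=-2.0447  r=-2.7853  x^+=-3.5627  v^+=-1.8004  a^+=-3.0813
step 3: x_pred=-4.6849  r=5.4049  x^+=-1.7392  v^+=-0.7128  a^+=3.5914
step 4: x_pred=-1.6964  r=-1.2336  x^+=-2.3687  v^+=0.3386  a^+=2.0683

a_post = 2.0683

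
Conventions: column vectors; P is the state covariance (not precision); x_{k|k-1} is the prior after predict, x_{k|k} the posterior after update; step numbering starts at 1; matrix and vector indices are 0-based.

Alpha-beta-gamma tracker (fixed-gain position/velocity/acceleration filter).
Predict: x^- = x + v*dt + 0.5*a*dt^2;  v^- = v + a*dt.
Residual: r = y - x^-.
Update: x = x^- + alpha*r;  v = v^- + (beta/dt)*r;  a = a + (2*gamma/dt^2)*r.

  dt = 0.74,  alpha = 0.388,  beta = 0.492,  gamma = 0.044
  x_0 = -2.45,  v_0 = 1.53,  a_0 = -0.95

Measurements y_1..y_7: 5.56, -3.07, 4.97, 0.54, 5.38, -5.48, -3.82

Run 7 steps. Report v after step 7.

v_post = -6.2622

step 1: x_pred=-1.5779  r=7.1379  x^+=1.1916  v^+=5.5727  a^+=0.1971
step 2: x_pred=5.3694  r=-8.4394  x^+=2.0949  v^+=0.1075  a^+=-1.1591
step 3: x_pred=1.8571  r=3.1129  x^+=3.0649  v^+=1.3194  a^+=-0.6589
step 4: x_pred=3.8609  r=-3.3209  x^+=2.5724  v^+=-1.3761  a^+=-1.1926
step 5: x_pred=1.2275  r=4.1525  x^+=2.8387  v^+=0.5022  a^+=-0.5253
step 6: x_pred=3.0665  r=-8.5465  x^+=-0.2495  v^+=-5.5687  a^+=-1.8987
step 7: x_pred=-4.8903  r=1.0703  x^+=-4.4750  v^+=-6.2622  a^+=-1.7267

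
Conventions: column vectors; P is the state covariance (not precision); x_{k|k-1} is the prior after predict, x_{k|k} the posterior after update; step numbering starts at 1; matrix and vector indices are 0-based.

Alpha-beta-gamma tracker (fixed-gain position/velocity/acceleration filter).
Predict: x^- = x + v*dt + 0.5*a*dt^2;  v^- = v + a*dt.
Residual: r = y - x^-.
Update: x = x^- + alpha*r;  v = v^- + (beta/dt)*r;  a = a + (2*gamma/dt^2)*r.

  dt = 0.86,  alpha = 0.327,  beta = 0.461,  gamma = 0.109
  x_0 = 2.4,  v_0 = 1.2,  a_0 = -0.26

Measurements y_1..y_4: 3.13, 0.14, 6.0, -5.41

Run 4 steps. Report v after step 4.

step 1: x_pred=3.3359  r=-0.2059  x^+=3.2685  v^+=0.8661  a^+=-0.3207
step 2: x_pred=3.8948  r=-3.7548  x^+=2.6670  v^+=-1.4225  a^+=-1.4274
step 3: x_pred=0.9158  r=5.0842  x^+=2.5783  v^+=0.0754  a^+=0.0712
step 4: x_pred=2.6695  r=-8.0795  x^+=0.0275  v^+=-4.1944  a^+=-2.3103

v_post = -4.1944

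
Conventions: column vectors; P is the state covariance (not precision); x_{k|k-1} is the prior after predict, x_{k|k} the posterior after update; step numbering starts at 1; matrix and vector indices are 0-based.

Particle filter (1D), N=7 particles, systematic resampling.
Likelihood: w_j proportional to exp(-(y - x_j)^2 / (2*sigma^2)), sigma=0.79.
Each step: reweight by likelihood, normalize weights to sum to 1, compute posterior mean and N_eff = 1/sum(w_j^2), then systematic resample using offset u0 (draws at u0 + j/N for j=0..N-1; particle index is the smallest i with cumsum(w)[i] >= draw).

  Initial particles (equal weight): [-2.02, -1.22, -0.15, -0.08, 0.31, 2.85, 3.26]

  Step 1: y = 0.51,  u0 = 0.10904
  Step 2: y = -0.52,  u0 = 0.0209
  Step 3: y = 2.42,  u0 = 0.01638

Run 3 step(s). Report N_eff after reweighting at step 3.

N_eff = 4.0998

step 1: w=[0.0023, 0.0358, 0.2775, 0.2976, 0.3810, 0.0049, 0.0009]  mean=0.0213  Neff=3.2048  idx=[2, 2, 3, 3, 4, 4, 4]
step 2: w=[0.1713, 0.1713, 0.1637, 0.1637, 0.1101, 0.1101, 0.1101]  mean=0.0248  Neff=6.7311  idx=[0, 0, 1, 2, 3, 4, 5]
step 3: w=[0.0592, 0.0592, 0.0592, 0.0787, 0.0787, 0.3324, 0.3324]  mean=0.1668  Neff=4.0998  idx=[0, 2, 4, 5, 5, 6, 6]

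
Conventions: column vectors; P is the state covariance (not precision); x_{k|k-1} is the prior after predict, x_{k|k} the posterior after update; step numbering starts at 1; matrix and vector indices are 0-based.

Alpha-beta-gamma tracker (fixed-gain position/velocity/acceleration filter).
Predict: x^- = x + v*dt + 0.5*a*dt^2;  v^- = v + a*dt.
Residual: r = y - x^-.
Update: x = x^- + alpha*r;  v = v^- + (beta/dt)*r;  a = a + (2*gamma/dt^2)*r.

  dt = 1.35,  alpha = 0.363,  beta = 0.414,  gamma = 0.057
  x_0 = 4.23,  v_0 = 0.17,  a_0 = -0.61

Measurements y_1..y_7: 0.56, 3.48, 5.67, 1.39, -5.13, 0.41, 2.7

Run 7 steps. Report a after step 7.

step 1: x_pred=3.9036  r=-3.3436  x^+=2.6899  v^+=-1.6789  a^+=-0.8191
step 2: x_pred=-0.3230  r=3.8030  x^+=1.0575  v^+=-1.6185  a^+=-0.5813
step 3: x_pred=-1.6571  r=7.3271  x^+=1.0026  v^+=-0.1562  a^+=-0.1229
step 4: x_pred=0.6797  r=0.7103  x^+=0.9376  v^+=-0.1043  a^+=-0.0785
step 5: x_pred=0.7252  r=-5.8552  x^+=-1.4003  v^+=-2.0059  a^+=-0.4448
step 6: x_pred=-4.5135  r=4.9235  x^+=-2.7263  v^+=-1.0965  a^+=-0.1368
step 7: x_pred=-4.3311  r=7.0311  x^+=-1.7788  v^+=0.8751  a^+=0.3030

a_post = 0.3030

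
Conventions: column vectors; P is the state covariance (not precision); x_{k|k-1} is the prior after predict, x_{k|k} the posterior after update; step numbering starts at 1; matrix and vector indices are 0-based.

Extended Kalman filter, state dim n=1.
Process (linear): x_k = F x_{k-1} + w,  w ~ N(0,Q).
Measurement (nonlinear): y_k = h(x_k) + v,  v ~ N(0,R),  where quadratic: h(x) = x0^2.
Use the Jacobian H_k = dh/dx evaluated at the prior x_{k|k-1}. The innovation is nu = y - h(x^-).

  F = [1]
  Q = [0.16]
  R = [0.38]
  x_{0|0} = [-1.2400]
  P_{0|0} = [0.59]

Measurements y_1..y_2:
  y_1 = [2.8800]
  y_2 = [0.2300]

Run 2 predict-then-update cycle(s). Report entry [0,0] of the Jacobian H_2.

step 1: x^-=[-1.2400]  P^-=[0.7500]  H_jac=[-2.4800]  S=[4.9928]  K=[-0.3725]  nu=[1.3424]  x^+=[-1.7401]  P^+=[0.0571]
step 2: x^-=[-1.7401]  P^-=[0.2171]  H_jac=[-3.4802]  S=[3.0092]  K=[-0.2511]  nu=[-2.7979]  x^+=[-1.0377]  P^+=[0.0274]

H_jac[0,0] = -3.4802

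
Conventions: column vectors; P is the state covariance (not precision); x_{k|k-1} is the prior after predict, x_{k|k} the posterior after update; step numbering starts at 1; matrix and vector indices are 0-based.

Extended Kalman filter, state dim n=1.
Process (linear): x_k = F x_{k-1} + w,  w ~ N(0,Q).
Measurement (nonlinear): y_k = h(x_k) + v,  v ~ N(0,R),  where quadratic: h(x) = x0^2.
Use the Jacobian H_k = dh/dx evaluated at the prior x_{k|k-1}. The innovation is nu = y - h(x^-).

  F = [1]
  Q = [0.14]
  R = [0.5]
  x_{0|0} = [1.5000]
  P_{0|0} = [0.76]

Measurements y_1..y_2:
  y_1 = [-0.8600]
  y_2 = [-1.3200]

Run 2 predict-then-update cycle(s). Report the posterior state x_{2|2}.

x_post = [0.0720]

step 1: x^-=[1.5000]  P^-=[0.9000]  H_jac=[3.0000]  S=[8.6000]  K=[0.3140]  nu=[-3.1100]  x^+=[0.5236]  P^+=[0.0523]
step 2: x^-=[0.5236]  P^-=[0.1923]  H_jac=[1.0472]  S=[0.7109]  K=[0.2833]  nu=[-1.5942]  x^+=[0.0720]  P^+=[0.1353]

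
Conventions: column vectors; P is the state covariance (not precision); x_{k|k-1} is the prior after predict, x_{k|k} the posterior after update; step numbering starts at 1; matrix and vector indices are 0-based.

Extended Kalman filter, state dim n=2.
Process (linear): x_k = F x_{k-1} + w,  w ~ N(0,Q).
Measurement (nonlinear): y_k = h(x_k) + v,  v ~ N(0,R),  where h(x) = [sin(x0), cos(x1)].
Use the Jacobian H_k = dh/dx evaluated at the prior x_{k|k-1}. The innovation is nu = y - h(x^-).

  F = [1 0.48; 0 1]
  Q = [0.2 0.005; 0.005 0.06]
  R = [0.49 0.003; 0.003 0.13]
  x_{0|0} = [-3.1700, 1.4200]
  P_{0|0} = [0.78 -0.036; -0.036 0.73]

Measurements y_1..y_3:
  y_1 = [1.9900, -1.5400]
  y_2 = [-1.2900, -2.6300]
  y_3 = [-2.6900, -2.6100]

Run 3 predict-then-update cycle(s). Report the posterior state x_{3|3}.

step 1: x^-=[-2.4884, 1.4200]  P^-=[1.1136 0.3194; 0.3194 0.7900]  H_jac=[-0.7941 0.0000; 0.0000 -0.9887]  S=[1.1923 0.2538; 0.2538 0.9022]  K=[-0.7097 -0.1504; -0.0303 -0.8572]  nu=[2.5977, -1.6902]  x^+=[-4.0779, 2.7902]  P^+=[0.4385 0.0219; 0.0219 0.1128]
step 2: x^-=[-2.7386, 2.7902]  P^-=[0.6855 0.0811; 0.0811 0.1728]  H_jac=[-0.9199 0.0000; 0.0000 -0.3442]  S=[1.0701 0.0287; 0.0287 0.1505]  K=[-0.5873 -0.0736; -0.0594 -0.3840]  nu=[-0.8978, -1.6911]  x^+=[-2.0869, 3.4929]  P^+=[0.3131 0.0329; 0.0329 0.1455]
step 3: x^-=[-0.4103, 3.4929]  P^-=[0.5782 0.1078; 0.1078 0.2055]  H_jac=[0.9170 0.0000; 0.0000 0.3441]  S=[0.9762 0.0370; 0.0370 0.1543]  K=[0.5389 0.1110; 0.0846 0.4380]  nu=[-2.2911, -1.6711]  x^+=[-1.8306, 2.5671]  P^+=[0.2883 0.0466; 0.0466 0.1662]

x_post = [-1.8306, 2.5671]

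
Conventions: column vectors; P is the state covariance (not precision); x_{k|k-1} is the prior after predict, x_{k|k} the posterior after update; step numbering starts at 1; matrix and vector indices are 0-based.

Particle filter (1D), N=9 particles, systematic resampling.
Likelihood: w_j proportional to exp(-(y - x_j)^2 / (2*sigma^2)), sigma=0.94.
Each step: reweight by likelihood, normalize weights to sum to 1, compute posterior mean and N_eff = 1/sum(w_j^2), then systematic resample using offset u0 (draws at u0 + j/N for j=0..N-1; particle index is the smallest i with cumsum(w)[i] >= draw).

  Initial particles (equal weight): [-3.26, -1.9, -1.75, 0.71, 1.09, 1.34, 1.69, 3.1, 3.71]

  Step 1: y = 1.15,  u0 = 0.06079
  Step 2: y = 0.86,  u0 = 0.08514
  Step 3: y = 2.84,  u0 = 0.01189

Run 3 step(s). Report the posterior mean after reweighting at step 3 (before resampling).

step 1: w=[0.0000, 0.0013, 0.0022, 0.2312, 0.2574, 0.2528, 0.2187, 0.0300, 0.0063]  mean=1.2631  Neff=4.3028  idx=[3, 3, 4, 4, 5, 5, 5, 6, 6]
step 2: w=[0.1249, 0.1249, 0.1228, 0.1228, 0.1111, 0.1111, 0.1111, 0.0857, 0.0857]  mean=1.1812  Neff=8.8449  idx=[0, 1, 2, 3, 4, 5, 6, 7, 8]
step 3: w=[0.0335, 0.0335, 0.0771, 0.0771, 0.1221, 0.1221, 0.1221, 0.2063, 0.2063]  mean=1.4037  Neff=6.9454  idx=[0, 2, 4, 5, 5, 6, 7, 7, 8]

post_mean = 1.4037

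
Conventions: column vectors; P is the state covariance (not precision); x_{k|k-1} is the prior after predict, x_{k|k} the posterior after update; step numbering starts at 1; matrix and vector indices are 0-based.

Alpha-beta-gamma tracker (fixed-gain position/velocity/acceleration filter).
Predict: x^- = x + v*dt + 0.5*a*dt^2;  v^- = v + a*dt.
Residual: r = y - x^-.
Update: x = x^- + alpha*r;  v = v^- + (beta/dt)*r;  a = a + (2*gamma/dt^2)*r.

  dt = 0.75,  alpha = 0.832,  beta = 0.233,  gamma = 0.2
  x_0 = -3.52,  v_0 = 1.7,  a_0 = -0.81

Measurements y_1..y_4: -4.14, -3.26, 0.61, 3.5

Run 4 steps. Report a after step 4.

a_post = 4.4118

step 1: x_pred=-2.4728  r=-1.6672  x^+=-3.8599  v^+=0.5746  a^+=-1.9956
step 2: x_pred=-3.9902  r=0.7302  x^+=-3.3827  v^+=-0.6952  a^+=-1.4763
step 3: x_pred=-4.3193  r=4.9293  x^+=-0.2181  v^+=-0.2711  a^+=2.0290
step 4: x_pred=0.1492  r=3.3508  x^+=2.9371  v^+=2.2917  a^+=4.4118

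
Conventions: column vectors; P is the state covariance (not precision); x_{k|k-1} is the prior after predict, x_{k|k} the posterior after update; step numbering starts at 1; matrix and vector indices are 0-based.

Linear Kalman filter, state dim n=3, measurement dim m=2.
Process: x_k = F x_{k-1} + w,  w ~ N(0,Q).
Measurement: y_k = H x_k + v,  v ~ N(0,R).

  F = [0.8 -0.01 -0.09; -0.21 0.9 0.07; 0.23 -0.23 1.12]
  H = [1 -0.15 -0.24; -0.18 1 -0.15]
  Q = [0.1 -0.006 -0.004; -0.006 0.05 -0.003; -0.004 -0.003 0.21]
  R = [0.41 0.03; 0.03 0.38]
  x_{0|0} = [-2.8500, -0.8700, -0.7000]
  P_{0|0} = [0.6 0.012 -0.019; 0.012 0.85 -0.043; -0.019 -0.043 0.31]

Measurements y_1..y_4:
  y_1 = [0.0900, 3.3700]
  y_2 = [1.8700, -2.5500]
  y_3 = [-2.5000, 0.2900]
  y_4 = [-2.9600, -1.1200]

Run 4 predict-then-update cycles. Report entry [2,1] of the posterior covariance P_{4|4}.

step 1: x^-=[-2.2083, -0.2335, -1.2394]  P^-=[0.4891 -0.1056 0.0578; -0.1056 0.7571 -0.2191; 0.0578 -0.2191 0.6867]  S=[0.9438 -0.2139; -0.2139 1.2753]  K=[0.5034 -0.0742; -0.0341 0.6286; -0.1430 -0.2847]  nu=[1.9658, 3.0201]  x^+=[-1.4428, 1.5980, -2.3804]  P^+=[0.2268 0.0383 0.0705; 0.0383 0.2429 -0.0126; 0.0705 -0.0126 0.5814]
step 2: x^-=[-0.9560, 1.5746, -3.3655]  P^-=[0.2391 -0.0160 0.0341; -0.0160 0.2414 -0.0368; 0.0341 -0.0368 1.0029]  S=[0.6981 -0.0252; -0.0252 0.6704]  K=[0.3312 -0.0832; -0.0487 0.3708; -0.2988 -0.2997]  nu=[2.2545, -4.8015]  x^+=[0.1904, -0.3159, -2.6003]  P^+=[0.1565 0.0192 0.0846; 0.0192 0.1467 0.0251; 0.0846 0.0251 0.8849]
step 3: x^-=[0.3895, -0.5063, -2.7959]  P^-=[0.1949 -0.0211 0.0067; -0.0211 0.1735 0.0397; 0.0067 0.0397 1.3646]  S=[0.6934 -0.0130; -0.0130 0.5865]  K=[0.2816 -0.0912; -0.0762 0.2904; -0.4768 -0.2939]  nu=[-3.6365, 0.4471]  x^+=[-0.6753, -0.0993, -1.1933]  P^+=[0.1344 0.0105 0.0836; 0.0105 0.1194 0.0631; 0.0836 0.0631 1.1600]
step 4: x^-=[-0.4319, -0.0311, -1.4690]  P^-=[0.1833 -0.0283 -0.0242; -0.0283 0.1599 0.1037; -0.0242 0.1037 1.6880]  S=[0.7217 -0.0152; -0.0152 0.5615]  K=[0.2659 -0.0954; -0.1013 0.2633; -0.6222 -0.2754]  nu=[-2.8853, -1.3870]  x^+=[-1.0667, -0.1039, 0.7081]  P^+=[0.1264 0.0065 0.0803; 0.0065 0.1127 0.0968; 0.0803 0.0968 1.3712]

P_post[2,1] = 0.0968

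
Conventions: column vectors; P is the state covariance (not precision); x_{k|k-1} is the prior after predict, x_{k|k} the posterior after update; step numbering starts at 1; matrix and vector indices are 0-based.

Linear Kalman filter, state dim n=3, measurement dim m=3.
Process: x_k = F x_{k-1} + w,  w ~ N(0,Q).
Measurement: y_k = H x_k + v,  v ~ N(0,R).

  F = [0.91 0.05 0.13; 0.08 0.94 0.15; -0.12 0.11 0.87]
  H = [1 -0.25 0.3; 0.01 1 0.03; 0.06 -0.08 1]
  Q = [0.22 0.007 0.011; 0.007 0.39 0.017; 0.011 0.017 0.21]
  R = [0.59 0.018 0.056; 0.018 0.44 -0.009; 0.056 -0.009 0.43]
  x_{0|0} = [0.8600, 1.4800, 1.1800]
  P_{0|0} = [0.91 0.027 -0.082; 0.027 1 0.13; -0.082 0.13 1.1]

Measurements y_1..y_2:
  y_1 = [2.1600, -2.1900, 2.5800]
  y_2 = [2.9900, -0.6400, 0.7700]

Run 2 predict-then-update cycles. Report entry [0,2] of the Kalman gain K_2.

K[0,2] = -0.1017

step 1: x^-=[1.0100, 1.6370, 1.0862]  P^-=[0.9794 0.1697 -0.0120; 0.1697 1.3429 0.3566; -0.0120 0.3566 1.1091]  S=[1.6076 -0.0247 0.3482; -0.0247 1.8088 0.2831; 0.3482 0.2831 1.4911]  K=[0.6142 0.1303 -0.1460; -0.0342 0.7424 0.0410; -0.0073 0.1049 0.7060]  nu=[1.2334, -3.8697, 1.5642]  x^+=[1.0351, -1.2139, 1.7756]  P^+=[0.3876 0.0672 -0.0474; 0.0672 0.3241 0.0309; -0.0474 0.0309 0.3075]
step 2: x^-=[1.1120, -0.7920, 1.2870]  P^-=[0.5423 0.1113 -0.0234; 0.1113 0.7034 0.1033; -0.0234 0.1033 0.4663]  S=[1.1330 -0.0078 0.1798; -0.0078 1.1523 0.0584; 0.1798 0.0584 0.8824]  K=[0.4647 0.1090 -0.1017; -0.0296 0.6126 0.0263; -0.0008 0.0756 0.5127]  nu=[1.2939, 0.1022, -0.6471]  x^+=[1.7903, -0.7847, 0.9619]  P^+=[0.2938 0.0552 -0.0319; 0.0552 0.2675 0.0222; -0.0319 0.0222 0.2234]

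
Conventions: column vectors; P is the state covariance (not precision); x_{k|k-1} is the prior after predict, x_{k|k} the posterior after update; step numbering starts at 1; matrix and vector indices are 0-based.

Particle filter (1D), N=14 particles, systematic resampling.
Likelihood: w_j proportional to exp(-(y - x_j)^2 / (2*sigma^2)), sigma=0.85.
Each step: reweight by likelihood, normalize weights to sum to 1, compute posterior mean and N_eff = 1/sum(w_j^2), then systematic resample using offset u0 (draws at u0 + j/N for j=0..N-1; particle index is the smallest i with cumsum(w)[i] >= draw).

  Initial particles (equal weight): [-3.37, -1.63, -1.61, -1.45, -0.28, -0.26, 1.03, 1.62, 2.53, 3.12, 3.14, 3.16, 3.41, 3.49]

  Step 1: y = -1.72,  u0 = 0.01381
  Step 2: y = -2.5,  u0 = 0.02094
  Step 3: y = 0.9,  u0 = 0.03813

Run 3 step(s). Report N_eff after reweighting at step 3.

N_eff = 12.0712

step 1: w=[0.0427, 0.2792, 0.2784, 0.2670, 0.0669, 0.0642, 0.0015, 0.0001, 0.0000, 0.0000, 0.0000, 0.0000, 0.0000, 0.0000]  mean=-1.4680  Neff=4.2162  idx=[0, 1, 1, 1, 1, 2, 2, 2, 2, 3, 3, 3, 4, 5]
step 2: w=[0.0879, 0.0879, 0.0879, 0.0879, 0.0879, 0.0858, 0.0858, 0.0858, 0.0858, 0.0692, 0.0692, 0.0692, 0.0049, 0.0046]  mean=-1.7258  Neff=12.1181  idx=[0, 1, 1, 2, 3, 4, 5, 5, 6, 7, 8, 9, 10, 11]
step 3: w=[0.0000, 0.0630, 0.0630, 0.0630, 0.0630, 0.0630, 0.0676, 0.0676, 0.0676, 0.0676, 0.0676, 0.1157, 0.1157, 0.1157]  mean=-1.5608  Neff=12.0712  idx=[1, 2, 3, 5, 6, 7, 8, 9, 10, 11, 11, 12, 13, 13]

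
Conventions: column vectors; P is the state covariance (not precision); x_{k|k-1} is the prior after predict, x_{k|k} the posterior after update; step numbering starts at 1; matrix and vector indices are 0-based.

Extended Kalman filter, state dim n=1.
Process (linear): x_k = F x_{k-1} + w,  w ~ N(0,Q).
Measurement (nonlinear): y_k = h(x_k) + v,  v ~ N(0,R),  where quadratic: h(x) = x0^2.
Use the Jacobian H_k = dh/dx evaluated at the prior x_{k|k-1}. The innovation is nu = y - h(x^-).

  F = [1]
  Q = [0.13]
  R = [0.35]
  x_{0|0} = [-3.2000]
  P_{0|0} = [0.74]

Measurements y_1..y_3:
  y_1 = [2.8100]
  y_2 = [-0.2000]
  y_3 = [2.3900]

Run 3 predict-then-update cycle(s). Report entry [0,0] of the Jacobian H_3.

H_jac[0,0] = -2.2335

step 1: x^-=[-3.2000]  P^-=[0.8700]  H_jac=[-6.4000]  S=[35.9852]  K=[-0.1547]  nu=[-7.4300]  x^+=[-2.0504]  P^+=[0.0085]
step 2: x^-=[-2.0504]  P^-=[0.1385]  H_jac=[-4.1007]  S=[2.6783]  K=[-0.2120]  nu=[-4.4040]  x^+=[-1.1167]  P^+=[0.0181]
step 3: x^-=[-1.1167]  P^-=[0.1481]  H_jac=[-2.2335]  S=[1.0888]  K=[-0.3038]  nu=[1.1429]  x^+=[-1.4640]  P^+=[0.0476]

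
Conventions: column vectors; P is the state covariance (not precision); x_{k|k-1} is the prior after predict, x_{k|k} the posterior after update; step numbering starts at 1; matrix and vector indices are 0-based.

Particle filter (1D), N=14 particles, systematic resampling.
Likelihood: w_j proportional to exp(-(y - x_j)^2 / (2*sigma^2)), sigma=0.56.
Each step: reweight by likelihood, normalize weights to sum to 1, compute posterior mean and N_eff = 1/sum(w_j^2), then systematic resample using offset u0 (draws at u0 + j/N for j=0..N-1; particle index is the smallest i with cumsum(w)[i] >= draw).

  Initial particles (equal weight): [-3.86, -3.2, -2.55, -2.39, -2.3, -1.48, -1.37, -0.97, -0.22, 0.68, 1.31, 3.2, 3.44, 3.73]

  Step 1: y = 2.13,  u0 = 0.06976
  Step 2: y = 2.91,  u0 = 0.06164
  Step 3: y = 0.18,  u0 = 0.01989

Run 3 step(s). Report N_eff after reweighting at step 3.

step 1: w=[0.0000, 0.0000, 0.0000, 0.0000, 0.0000, 0.0000, 0.0000, 0.0000, 0.0002, 0.0564, 0.5518, 0.2598, 0.1045, 0.0272]  mean=2.0535  Neff=2.5850  idx=[10, 10, 10, 10, 10, 10, 10, 10, 11, 11, 11, 11, 12, 13]
step 2: w=[0.0037, 0.0037, 0.0037, 0.0037, 0.0037, 0.0037, 0.0037, 0.0037, 0.1895, 0.1895, 0.1895, 0.1895, 0.1385, 0.0742]  mean=3.2172  Neff=5.9363  idx=[8, 8, 8, 9, 9, 10, 10, 10, 11, 11, 11, 12, 12, 13]
step 3: w=[0.0894, 0.0894, 0.0894, 0.0894, 0.0894, 0.0894, 0.0894, 0.0894, 0.0894, 0.0894, 0.0894, 0.0081, 0.0081, 0.0003]  mean=3.2041  Neff=11.3557  idx=[0, 1, 1, 2, 3, 4, 5, 5, 6, 7, 8, 9, 9, 10]

N_eff = 11.3557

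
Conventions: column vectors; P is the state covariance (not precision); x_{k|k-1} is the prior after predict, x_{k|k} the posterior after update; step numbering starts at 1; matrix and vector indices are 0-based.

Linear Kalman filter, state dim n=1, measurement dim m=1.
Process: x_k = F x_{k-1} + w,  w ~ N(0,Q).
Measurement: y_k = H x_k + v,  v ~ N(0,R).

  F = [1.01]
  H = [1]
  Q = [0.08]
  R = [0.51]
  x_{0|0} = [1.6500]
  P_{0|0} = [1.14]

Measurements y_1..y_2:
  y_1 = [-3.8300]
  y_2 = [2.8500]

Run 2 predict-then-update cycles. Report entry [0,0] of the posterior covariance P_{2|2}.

step 1: x^-=[1.6665]  P^-=[1.2429]  S=[1.7529]  K=[0.7091]  nu=[-5.4965]  x^+=[-2.2308]  P^+=[0.3616]
step 2: x^-=[-2.2531]  P^-=[0.4489]  S=[0.9589]  K=[0.4681]  nu=[5.1031]  x^+=[0.1358]  P^+=[0.2387]

P_post[0,0] = 0.2387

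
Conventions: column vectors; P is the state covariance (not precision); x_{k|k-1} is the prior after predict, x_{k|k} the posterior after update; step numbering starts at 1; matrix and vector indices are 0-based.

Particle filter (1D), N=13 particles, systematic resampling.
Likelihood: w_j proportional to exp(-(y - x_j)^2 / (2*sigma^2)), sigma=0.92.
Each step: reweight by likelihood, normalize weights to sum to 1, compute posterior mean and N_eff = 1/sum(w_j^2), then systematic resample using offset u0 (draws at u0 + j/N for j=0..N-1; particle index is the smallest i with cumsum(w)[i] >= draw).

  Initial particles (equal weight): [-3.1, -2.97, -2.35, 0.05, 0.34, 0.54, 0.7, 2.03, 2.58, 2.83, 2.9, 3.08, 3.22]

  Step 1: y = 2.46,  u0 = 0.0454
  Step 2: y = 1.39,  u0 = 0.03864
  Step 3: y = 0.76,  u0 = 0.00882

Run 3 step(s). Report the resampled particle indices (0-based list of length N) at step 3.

step 1: w=[0.0000, 0.0000, 0.0000, 0.0058, 0.0126, 0.0203, 0.0287, 0.1605, 0.1775, 0.1651, 0.1597, 0.1426, 0.1273]  mean=2.5987  Neff=6.7580  idx=[6, 7, 7, 8, 8, 9, 9, 10, 10, 11, 11, 12, 12]
step 2: w=[0.1526, 0.1587, 0.1587, 0.0876, 0.0876, 0.0594, 0.0594, 0.0526, 0.0526, 0.0374, 0.0374, 0.0280, 0.0280]  mean=2.2550  Neff=9.4353  idx=[0, 0, 1, 1, 2, 2, 3, 4, 5, 6, 7, 9, 11]
step 3: w=[0.2424, 0.2424, 0.0937, 0.0937, 0.0937, 0.0937, 0.0343, 0.0343, 0.0193, 0.0193, 0.0162, 0.0101, 0.0068]  mean=1.4867  Neff=6.4045  idx=[0, 0, 0, 0, 1, 1, 1, 2, 3, 4, 5, 5, 8]

resampled_idx = [0, 0, 0, 0, 1, 1, 1, 2, 3, 4, 5, 5, 8]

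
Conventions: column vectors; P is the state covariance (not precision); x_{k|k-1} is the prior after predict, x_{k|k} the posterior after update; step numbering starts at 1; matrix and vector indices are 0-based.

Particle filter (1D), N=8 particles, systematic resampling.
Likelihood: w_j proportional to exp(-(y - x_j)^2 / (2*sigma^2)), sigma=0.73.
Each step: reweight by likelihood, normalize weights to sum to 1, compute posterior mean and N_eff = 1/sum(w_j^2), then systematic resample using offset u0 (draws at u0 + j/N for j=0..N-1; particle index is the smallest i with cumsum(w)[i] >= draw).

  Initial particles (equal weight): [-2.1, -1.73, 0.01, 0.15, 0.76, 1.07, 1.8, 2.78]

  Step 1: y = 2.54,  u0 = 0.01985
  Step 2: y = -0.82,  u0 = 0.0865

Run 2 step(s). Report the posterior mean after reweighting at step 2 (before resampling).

step 1: w=[0.0000, 0.0000, 0.0014, 0.0027, 0.0295, 0.0759, 0.3447, 0.5459]  mean=2.2419  Neff=2.3619  idx=[4, 6, 6, 6, 7, 7, 7, 7]
step 2: w=[0.9524, 0.0158, 0.0158, 0.0158, 0.0001, 0.0001, 0.0001, 0.0001]  mean=0.8097  Neff=1.1016  idx=[0, 0, 0, 0, 0, 0, 0, 1]

post_mean = 0.8097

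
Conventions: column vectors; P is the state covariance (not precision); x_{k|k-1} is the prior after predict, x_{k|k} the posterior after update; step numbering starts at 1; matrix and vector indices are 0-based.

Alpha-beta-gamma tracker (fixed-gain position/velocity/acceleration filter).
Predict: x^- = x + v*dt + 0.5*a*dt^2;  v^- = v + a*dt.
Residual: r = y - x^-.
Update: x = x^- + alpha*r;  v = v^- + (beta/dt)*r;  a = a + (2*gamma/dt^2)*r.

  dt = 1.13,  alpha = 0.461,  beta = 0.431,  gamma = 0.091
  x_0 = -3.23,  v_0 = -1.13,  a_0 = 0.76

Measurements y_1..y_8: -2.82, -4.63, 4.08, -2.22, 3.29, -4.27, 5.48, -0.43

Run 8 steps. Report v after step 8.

v_post = -1.8568

step 1: x_pred=-4.0217  r=1.2017  x^+=-3.4677  v^+=0.1871  a^+=0.9313
step 2: x_pred=-2.6617  r=-1.9683  x^+=-3.5691  v^+=0.4887  a^+=0.6507
step 3: x_pred=-2.6013  r=6.6813  x^+=0.4788  v^+=3.7724  a^+=1.6030
step 4: x_pred=5.7650  r=-7.9850  x^+=2.0839  v^+=2.5382  a^+=0.4649
step 5: x_pred=5.2490  r=-1.9590  x^+=4.3459  v^+=2.3164  a^+=0.1857
step 6: x_pred=7.0820  r=-11.3520  x^+=1.8487  v^+=-1.8036  a^+=-1.4323
step 7: x_pred=-1.1038  r=6.5838  x^+=1.9313  v^+=-0.9110  a^+=-0.4939
step 8: x_pred=0.5866  r=-1.0166  x^+=0.1179  v^+=-1.8568  a^+=-0.6388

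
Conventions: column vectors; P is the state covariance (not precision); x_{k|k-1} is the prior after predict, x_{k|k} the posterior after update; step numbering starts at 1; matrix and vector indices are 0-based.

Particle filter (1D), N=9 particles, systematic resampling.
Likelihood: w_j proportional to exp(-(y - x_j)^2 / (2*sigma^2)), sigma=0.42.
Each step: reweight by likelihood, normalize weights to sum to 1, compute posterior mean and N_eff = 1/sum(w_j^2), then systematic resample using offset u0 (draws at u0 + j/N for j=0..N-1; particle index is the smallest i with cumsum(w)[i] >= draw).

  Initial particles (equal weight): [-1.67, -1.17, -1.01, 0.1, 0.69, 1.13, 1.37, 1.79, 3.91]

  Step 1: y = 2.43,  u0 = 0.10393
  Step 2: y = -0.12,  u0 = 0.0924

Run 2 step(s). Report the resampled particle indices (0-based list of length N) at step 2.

step 1: w=[0.0000, 0.0000, 0.0000, 0.0000, 0.0005, 0.0228, 0.1134, 0.8578, 0.0055]  mean=1.7385  Neff=1.3346  idx=[6, 7, 7, 7, 7, 7, 7, 7, 7]
step 2: w=[0.8774, 0.0153, 0.0153, 0.0153, 0.0153, 0.0153, 0.0153, 0.0153, 0.0153]  mean=1.4215  Neff=1.2958  idx=[0, 0, 0, 0, 0, 0, 0, 0, 7]

resampled_idx = [0, 0, 0, 0, 0, 0, 0, 0, 7]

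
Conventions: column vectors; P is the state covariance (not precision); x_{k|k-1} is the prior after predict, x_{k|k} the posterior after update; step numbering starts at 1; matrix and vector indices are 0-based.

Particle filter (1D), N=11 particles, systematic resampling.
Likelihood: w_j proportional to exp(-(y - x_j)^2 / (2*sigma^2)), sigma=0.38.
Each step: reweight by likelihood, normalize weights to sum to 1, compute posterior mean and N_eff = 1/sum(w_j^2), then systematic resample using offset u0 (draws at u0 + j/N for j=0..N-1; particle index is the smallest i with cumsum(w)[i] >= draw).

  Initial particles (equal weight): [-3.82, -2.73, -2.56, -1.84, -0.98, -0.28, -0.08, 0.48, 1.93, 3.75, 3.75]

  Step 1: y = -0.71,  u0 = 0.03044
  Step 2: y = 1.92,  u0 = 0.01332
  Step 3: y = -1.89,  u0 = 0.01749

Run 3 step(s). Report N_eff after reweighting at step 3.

N_eff = 3.4470

step 1: w=[0.0000, 0.0000, 0.0000, 0.0076, 0.4928, 0.3344, 0.1605, 0.0047, 0.0000, 0.0000, 0.0000]  mean=-0.6012  Neff=2.6282  idx=[4, 4, 4, 4, 4, 4, 5, 5, 5, 6, 6]
step 2: w=[0.0000, 0.0000, 0.0000, 0.0000, 0.0000, 0.0000, 0.0252, 0.0252, 0.0252, 0.4622, 0.4622]  mean=-0.0951  Neff=2.3303  idx=[6, 9, 9, 9, 9, 9, 10, 10, 10, 10, 10]
step 3: w=[0.5165, 0.0484, 0.0484, 0.0484, 0.0484, 0.0484, 0.0484, 0.0484, 0.0484, 0.0484, 0.0484]  mean=-0.1833  Neff=3.4470  idx=[0, 0, 0, 0, 0, 0, 1, 3, 5, 7, 9]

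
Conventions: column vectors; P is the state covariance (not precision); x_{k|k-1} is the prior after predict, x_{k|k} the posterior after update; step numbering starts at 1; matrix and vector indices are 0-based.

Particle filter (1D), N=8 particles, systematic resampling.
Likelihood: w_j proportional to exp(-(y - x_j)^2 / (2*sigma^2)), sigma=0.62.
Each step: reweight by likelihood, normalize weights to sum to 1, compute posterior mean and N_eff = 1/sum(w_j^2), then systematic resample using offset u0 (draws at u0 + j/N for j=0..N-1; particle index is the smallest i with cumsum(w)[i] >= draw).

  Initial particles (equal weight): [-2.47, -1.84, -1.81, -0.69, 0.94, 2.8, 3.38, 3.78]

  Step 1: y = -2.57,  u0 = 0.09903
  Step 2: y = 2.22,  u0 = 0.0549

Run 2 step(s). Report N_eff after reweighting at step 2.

step 1: w=[0.5013, 0.2539, 0.2396, 0.0051, 0.0000, 0.0000, 0.0000, 0.0000]  mean=-2.1428  Neff=2.6791  idx=[0, 0, 0, 0, 1, 1, 2, 2]
step 2: w=[0.0002, 0.0002, 0.0002, 0.0002, 0.2107, 0.2107, 0.2889, 0.2889]  mean=-1.8231  Neff=3.9094  idx=[4, 4, 5, 6, 6, 6, 7, 7]

N_eff = 3.9094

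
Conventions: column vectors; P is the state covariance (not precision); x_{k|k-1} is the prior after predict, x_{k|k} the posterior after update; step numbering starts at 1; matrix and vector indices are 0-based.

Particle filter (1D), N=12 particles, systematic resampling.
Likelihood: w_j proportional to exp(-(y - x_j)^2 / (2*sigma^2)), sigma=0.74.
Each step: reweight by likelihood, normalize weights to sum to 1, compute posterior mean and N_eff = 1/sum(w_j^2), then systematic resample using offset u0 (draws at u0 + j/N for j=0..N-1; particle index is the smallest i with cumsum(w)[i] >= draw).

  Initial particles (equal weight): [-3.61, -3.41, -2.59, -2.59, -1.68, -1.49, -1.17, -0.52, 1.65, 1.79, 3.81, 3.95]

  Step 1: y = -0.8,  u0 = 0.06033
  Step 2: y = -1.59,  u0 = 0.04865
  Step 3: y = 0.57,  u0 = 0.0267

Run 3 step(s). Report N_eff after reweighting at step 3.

N_eff = 3.9424

step 1: w=[0.0002, 0.0006, 0.0175, 0.0175, 0.1606, 0.2109, 0.2874, 0.3032, 0.0014, 0.0007, 0.0000, 0.0000]  mean=-1.1680  Neff=4.0746  idx=[4, 4, 5, 5, 5, 6, 6, 6, 7, 7, 7, 7]
step 2: w=[0.1113, 0.1113, 0.1111, 0.1111, 0.1111, 0.0955, 0.0955, 0.0955, 0.0394, 0.0394, 0.0394, 0.0394]  mean=-1.2877  Neff=10.4858  idx=[0, 1, 1, 2, 3, 4, 4, 5, 6, 7, 9, 11]
step 3: w=[0.0101, 0.0101, 0.0101, 0.0212, 0.0212, 0.0212, 0.0212, 0.0645, 0.0645, 0.0645, 0.3457, 0.3457]  mean=-0.7631  Neff=3.9424  idx=[2, 6, 8, 9, 10, 10, 10, 10, 11, 11, 11, 11]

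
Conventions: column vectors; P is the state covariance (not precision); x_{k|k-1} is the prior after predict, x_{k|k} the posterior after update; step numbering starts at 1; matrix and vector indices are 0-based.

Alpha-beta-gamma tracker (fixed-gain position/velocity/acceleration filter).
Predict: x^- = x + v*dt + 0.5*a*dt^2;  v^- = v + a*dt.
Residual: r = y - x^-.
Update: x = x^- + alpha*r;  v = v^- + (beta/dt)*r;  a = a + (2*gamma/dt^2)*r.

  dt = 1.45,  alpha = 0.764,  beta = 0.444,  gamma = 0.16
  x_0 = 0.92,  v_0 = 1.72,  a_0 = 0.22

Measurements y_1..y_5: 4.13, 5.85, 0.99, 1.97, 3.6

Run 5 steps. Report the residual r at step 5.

resid = 5.7459

step 1: x_pred=3.6453  r=0.4847  x^+=4.0156  v^+=2.1874  a^+=0.2938
step 2: x_pred=7.4962  r=-1.6462  x^+=6.2385  v^+=2.1093  a^+=0.0432
step 3: x_pred=9.3425  r=-8.3525  x^+=2.9612  v^+=-0.3856  a^+=-1.2280
step 4: x_pred=1.1111  r=0.8589  x^+=1.7673  v^+=-1.9032  a^+=-1.0973
step 5: x_pred=-2.1459  r=5.7459  x^+=2.2440  v^+=-1.7349  a^+=-0.2228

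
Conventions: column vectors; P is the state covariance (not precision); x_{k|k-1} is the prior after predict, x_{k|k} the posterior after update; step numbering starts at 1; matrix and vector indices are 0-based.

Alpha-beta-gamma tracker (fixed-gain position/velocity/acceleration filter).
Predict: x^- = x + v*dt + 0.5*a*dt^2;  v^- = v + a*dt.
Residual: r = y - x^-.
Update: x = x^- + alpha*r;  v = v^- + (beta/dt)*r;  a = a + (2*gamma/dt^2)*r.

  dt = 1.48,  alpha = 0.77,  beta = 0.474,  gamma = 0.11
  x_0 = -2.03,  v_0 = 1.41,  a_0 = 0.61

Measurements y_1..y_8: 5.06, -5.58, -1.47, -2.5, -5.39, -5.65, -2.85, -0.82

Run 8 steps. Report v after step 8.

step 1: x_pred=0.7249  r=4.3351  x^+=4.0629  v^+=3.7012  a^+=1.0454
step 2: x_pred=10.6857  r=-16.2657  x^+=-1.8389  v^+=0.0390  a^+=-0.5883
step 3: x_pred=-2.4254  r=0.9554  x^+=-1.6898  v^+=-0.5256  a^+=-0.4923
step 4: x_pred=-3.0069  r=0.5069  x^+=-2.6166  v^+=-1.0919  a^+=-0.4414
step 5: x_pred=-4.7161  r=-0.6739  x^+=-5.2350  v^+=-1.9611  a^+=-0.5091
step 6: x_pred=-8.6949  r=3.0449  x^+=-6.3503  v^+=-1.7393  a^+=-0.2033
step 7: x_pred=-9.1471  r=6.2971  x^+=-4.2983  v^+=-0.0234  a^+=0.4292
step 8: x_pred=-3.8629  r=3.0429  x^+=-1.5199  v^+=1.5864  a^+=0.7348

v_post = 1.5864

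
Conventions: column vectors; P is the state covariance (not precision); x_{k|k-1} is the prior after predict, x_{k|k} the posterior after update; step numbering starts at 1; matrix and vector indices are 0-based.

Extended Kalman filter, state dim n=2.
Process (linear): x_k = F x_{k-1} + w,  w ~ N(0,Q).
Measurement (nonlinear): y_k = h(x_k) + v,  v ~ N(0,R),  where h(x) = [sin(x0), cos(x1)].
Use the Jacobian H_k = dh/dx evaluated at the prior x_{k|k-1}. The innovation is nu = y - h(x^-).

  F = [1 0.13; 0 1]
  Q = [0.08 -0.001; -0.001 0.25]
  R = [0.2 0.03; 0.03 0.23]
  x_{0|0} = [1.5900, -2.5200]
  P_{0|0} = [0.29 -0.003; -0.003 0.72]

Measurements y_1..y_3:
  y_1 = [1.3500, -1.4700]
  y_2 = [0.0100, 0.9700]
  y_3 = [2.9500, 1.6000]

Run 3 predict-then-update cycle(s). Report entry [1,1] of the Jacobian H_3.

step 1: x^-=[1.2624, -2.5200]  P^-=[0.3814 0.0896; 0.0896 0.9700]  H_jac=[0.3035 0.0000; 0.0000 0.5823]  S=[0.2351 0.0458; 0.0458 0.5589]  K=[0.4818 0.0538; -0.0827 1.0174]  nu=[0.3972, -0.6570]  x^+=[1.4184, -3.2213]  P^+=[0.3228 0.0461; 0.0461 0.3976]
step 2: x^-=[0.9996, -3.2213]  P^-=[0.4215 0.0968; 0.0968 0.6476]  H_jac=[0.5406 0.0000; 0.0000 -0.0796]  S=[0.3232 0.0258; 0.0258 0.2341]  K=[0.7140 -0.1117; 0.1811 -0.2402]  nu=[-0.8313, 1.9668]  x^+=[0.1864, -3.8443]  P^+=[0.2579 0.0537; 0.0537 0.6257]
step 3: x^-=[-0.3134, -3.8443]  P^-=[0.3625 0.1340; 0.1340 0.8757]  H_jac=[0.9513 0.0000; 0.0000 -0.6463]  S=[0.5280 -0.0524; -0.0524 0.5958]  K=[0.6442 -0.0887; 0.1485 -0.9369]  nu=[3.2583, 2.3631]  x^+=[1.5761, -5.5746]  P^+=[0.1326 0.0017; 0.0017 0.3265]

H_jac[1,1] = -0.6463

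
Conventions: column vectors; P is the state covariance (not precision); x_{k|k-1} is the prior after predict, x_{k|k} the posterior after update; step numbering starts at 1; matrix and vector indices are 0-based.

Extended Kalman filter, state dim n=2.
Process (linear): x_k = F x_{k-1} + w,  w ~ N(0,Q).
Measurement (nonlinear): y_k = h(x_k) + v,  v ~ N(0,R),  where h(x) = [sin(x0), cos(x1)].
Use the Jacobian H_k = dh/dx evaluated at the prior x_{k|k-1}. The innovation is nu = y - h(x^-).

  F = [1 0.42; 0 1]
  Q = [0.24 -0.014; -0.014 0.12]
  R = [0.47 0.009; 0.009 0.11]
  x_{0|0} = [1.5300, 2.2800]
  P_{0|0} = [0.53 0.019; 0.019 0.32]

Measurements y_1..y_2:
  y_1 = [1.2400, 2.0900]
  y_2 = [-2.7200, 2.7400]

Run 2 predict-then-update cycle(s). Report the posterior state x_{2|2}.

x_post = [2.2251, 0.6753]

step 1: x^-=[2.4876, 2.2800]  P^-=[0.8424 0.1394; 0.1394 0.4400]  H_jac=[-0.7937 0.0000; 0.0000 -0.7589]  S=[1.0006 0.0930; 0.0930 0.3634]  K=[-0.6567 -0.1231; -0.0258 -0.9122]  nu=[0.6316, 2.7412]  x^+=[1.7353, -0.2370]  P^+=[0.3903 0.0256; 0.0256 0.1325]
step 2: x^-=[1.6358, -0.2370]  P^-=[0.6752 0.0673; 0.0673 0.2525]  H_jac=[-0.0649 0.0000; 0.0000 0.2348]  S=[0.4728 0.0080; 0.0080 0.1239]  K=[-0.0950 0.1336; -0.0173 0.4796]  nu=[-3.7179, 1.7680]  x^+=[2.2251, 0.6753]  P^+=[0.6689 0.0590; 0.0590 0.2240]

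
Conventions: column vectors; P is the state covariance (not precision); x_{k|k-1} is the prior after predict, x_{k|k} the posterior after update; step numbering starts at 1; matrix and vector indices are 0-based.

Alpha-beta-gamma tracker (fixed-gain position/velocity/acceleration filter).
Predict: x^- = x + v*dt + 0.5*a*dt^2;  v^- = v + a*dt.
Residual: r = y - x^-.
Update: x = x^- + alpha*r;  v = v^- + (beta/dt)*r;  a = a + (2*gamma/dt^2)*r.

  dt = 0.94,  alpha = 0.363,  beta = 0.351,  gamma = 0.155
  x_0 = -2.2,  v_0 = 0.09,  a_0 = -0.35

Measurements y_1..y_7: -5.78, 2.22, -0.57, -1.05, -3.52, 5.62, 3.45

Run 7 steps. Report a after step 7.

a_post = -0.2394

step 1: x_pred=-2.2700  r=-3.5100  x^+=-3.5441  v^+=-1.5496  a^+=-1.5814
step 2: x_pred=-5.6995  r=7.9195  x^+=-2.8247  v^+=-0.0790  a^+=1.1970
step 3: x_pred=-2.3701  r=1.8001  x^+=-1.7167  v^+=1.7184  a^+=1.8286
step 4: x_pred=0.7064  r=-1.7564  x^+=0.0689  v^+=2.7814  a^+=1.2124
step 5: x_pred=3.2190  r=-6.7390  x^+=0.7727  v^+=1.4046  a^+=-1.1519
step 6: x_pred=1.5841  r=4.0359  x^+=3.0492  v^+=1.8288  a^+=0.2640
step 7: x_pred=4.8849  r=-1.4349  x^+=4.3640  v^+=1.5412  a^+=-0.2394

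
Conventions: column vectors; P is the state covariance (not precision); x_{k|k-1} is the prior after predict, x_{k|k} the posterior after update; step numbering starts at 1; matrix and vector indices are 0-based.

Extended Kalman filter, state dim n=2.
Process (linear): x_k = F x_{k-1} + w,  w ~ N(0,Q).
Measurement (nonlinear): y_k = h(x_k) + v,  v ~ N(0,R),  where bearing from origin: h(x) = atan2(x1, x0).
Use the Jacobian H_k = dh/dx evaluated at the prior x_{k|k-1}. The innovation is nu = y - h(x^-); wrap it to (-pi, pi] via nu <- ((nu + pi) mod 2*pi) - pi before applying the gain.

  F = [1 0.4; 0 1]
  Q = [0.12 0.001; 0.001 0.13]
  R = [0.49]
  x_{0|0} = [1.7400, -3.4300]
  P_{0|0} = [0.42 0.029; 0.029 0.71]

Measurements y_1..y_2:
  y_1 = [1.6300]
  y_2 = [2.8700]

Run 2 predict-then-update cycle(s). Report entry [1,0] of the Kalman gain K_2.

step 1: x^-=[0.3680, -3.4300]  P^-=[0.6768 0.3140; 0.3140 0.8400]  H_jac=[0.2882 0.0309]  S=[0.5526]  K=[0.3706; 0.2108]  nu=[3.0939]  x^+=[1.5145, -2.7779]  P^+=[0.6009 0.2708; 0.2708 0.8154]
step 2: x^-=[0.4033, -2.7779]  P^-=[1.0681 0.5980; 0.5980 0.9454]  H_jac=[0.3526 0.0512]  S=[0.6468]  K=[0.6295; 0.4008]  nu=[-1.9866]  x^+=[-0.8472, -3.5741]  P^+=[0.8118 0.4348; 0.4348 0.8416]

K[1,0] = 0.4008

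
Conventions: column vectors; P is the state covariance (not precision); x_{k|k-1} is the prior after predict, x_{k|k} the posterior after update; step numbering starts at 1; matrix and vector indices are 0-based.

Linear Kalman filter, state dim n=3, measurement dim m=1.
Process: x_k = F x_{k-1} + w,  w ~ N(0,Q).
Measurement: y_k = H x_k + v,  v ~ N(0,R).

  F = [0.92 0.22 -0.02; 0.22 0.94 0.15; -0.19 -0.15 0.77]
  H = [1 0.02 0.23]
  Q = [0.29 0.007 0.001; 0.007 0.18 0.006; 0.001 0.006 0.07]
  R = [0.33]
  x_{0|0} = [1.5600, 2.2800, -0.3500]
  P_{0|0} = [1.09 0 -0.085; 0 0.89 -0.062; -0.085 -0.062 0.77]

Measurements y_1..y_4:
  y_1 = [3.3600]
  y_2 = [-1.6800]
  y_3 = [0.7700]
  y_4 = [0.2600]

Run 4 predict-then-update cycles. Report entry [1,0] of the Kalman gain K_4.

K[1,0] = 0.3592

step 1: x^-=[1.9438, 2.4339, -0.9079]  P^-=[1.2596 0.3971 -0.3020; 0.3971 1.0134 -0.1316; -0.3020 -0.1316 0.6251]  S=[1.4989]  K=[0.7993; 0.2583; -0.1073]  nu=[1.5763]  x^+=[3.2038, 2.8410, -1.0771]  P^+=[0.3019 0.0877 -0.1734; 0.0877 0.9134 -0.0900; -0.1734 -0.0900 0.6078]
step 2: x^-=[3.5941, 3.2139, -1.8642]  P^-=[0.6327 0.3108 -0.2461; 0.3108 1.0148 -0.1713; -0.2461 -0.1713 0.5384]  S=[0.8892]  K=[0.6548; 0.3280; -0.1413]  nu=[-4.9096]  x^+=[0.3792, 1.6034, -1.1704]  P^+=[0.2514 0.1198 -0.1638; 0.1198 0.9191 -0.1301; -0.1638 -0.1301 0.5206]
step 3: x^-=[0.7250, 1.4150, -1.2137]  P^-=[0.6031 0.3321 -0.2419; 0.3321 1.0181 -0.2136; -0.2419 -0.2136 0.4932]  S=[0.8597]  K=[0.6446; 0.3528; -0.1544]  nu=[0.2959]  x^+=[0.9157, 1.5194, -1.2594]  P^+=[0.2459 0.1366 -0.1563; 0.1366 0.9111 -0.1668; -0.1563 -0.1668 0.4727]
step 4: x^-=[1.2019, 1.4408, -1.3716]  P^-=[0.6050 0.3452 -0.2440; 0.3452 1.0067 -0.2461; -0.2440 -0.2461 0.4717]  S=[0.8596]  K=[0.6465; 0.3592; -0.1634]  nu=[-0.6552]  x^+=[0.7783, 1.2054, -1.2646]  P^+=[0.2457 0.1456 -0.1532; 0.1456 0.8958 -0.1956; -0.1532 -0.1956 0.4488]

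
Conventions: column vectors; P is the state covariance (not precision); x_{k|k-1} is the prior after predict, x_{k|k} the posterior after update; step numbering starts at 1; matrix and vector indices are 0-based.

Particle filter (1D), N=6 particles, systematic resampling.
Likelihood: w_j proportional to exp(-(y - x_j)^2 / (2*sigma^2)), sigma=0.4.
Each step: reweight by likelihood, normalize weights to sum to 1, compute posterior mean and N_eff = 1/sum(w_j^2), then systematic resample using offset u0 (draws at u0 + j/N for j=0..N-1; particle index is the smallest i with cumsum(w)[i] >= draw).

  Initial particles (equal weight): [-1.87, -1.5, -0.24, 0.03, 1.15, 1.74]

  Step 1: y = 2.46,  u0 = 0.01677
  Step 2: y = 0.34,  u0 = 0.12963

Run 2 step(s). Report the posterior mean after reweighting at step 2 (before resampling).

step 1: w=[0.0000, 0.0000, 0.0000, 0.0000, 0.0231, 0.9769]  mean=1.7263  Neff=1.0473  idx=[4, 5, 5, 5, 5, 5]
step 2: w=[0.9217, 0.0157, 0.0157, 0.0157, 0.0157, 0.0157]  mean=1.1962  Neff=1.1755  idx=[0, 0, 0, 0, 0, 3]

post_mean = 1.1962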